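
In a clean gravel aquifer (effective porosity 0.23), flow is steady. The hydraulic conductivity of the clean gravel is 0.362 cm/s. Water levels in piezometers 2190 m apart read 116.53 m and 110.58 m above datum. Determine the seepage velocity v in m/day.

3.69

Convert K: 0.362 cm/s × 864 = 312.8 m/day.
Hydraulic gradient i = (116.53 − 110.58) / 2190 = 5.95 / 2190 = 0.002717.
Darcy flux q = K · i = 312.8 × 0.002717 = 0.8498 m/day.
Seepage velocity v = q / n_e = 0.8498 / 0.23 = 3.695 m/day.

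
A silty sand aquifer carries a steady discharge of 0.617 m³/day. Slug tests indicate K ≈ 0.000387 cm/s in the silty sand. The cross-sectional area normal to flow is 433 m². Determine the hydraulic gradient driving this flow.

0.00426

Convert K: 0.000387 cm/s × 864 = 0.3344 m/day.
From Q = K·A·i, i = Q / (K·A) = 0.617 / (0.3344 × 433.0) = 0.004262.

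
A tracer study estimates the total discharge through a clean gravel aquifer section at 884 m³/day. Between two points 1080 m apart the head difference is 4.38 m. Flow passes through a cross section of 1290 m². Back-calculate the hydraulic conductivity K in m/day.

Hydraulic gradient i = Δh / L = 4.38 / 1080 = 0.004056.
From Q = K·A·i, K = Q / (A·i) = 884 / (1290 × 0.004056) = 169.0 m/day.

169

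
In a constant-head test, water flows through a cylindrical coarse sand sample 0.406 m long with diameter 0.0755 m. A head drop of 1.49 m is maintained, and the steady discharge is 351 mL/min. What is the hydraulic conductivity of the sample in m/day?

Cross-sectional area A = π·(d/2)² = π × (0.0755/2)² = 0.004477 m².
Convert discharge: 351 mL/min = 5.850e-06 m³/s.
Darcy's law rearranged: K = Q·L / (A·Δh) = 5.850e-06 × 0.406 / (0.004477 × 1.49) = 0.0003561 m/s = 30.76 m/day.

30.8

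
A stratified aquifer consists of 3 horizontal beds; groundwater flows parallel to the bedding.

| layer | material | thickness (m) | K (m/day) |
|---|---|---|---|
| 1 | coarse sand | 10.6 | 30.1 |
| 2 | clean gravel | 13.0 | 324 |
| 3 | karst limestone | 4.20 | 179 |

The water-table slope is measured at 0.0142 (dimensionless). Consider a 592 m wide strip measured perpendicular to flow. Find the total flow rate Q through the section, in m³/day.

44400

Flow is parallel to layering, so each bed carries its own Darcy discharge and the transmissivities add.
Σ(K_i·b_i) = 30.1×10.6 + 324×13.0 + 179×4.20 = 5283 m²/day.
Hydraulic gradient i = 0.0142.
Q = Σ(K_i·b_i) · W · i = 5283 × 592 × 0.01420 = 44410 m³/day.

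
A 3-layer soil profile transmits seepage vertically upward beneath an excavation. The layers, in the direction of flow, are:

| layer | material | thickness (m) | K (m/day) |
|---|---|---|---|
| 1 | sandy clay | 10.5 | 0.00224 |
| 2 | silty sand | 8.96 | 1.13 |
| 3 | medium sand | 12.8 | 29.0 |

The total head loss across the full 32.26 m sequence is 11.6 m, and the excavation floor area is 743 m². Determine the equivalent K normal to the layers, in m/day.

Flow is perpendicular to layering, so the layers act in series and the equivalent K is the thickness-weighted harmonic mean.
Total thickness L = 10.5 + 8.96 + 12.8 = 32.26 m.
Σ(b_i/K_i) = 10.5/0.00224 + 8.96/1.13 + 12.8/29.0 = 4696 d.
K_eq = L / Σ(b_i/K_i) = 32.26 / 4696 = 0.006870 m/day.

0.00687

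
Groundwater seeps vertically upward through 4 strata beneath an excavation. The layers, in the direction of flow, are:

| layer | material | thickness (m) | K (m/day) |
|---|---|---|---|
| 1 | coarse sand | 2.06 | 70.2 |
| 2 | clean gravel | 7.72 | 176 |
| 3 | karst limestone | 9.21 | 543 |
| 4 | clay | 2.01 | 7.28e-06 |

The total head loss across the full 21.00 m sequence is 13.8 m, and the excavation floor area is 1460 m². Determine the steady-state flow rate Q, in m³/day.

Flow is perpendicular to layering, so the layers act in series and the equivalent K is the thickness-weighted harmonic mean.
Total thickness L = 2.06 + 7.72 + 9.21 + 2.01 = 21.00 m.
Σ(b_i/K_i) = 2.06/70.2 + 7.72/176 + 9.21/543 + 2.01/7.28e-06 = 2.761e+05 d.
K_eq = L / Σ(b_i/K_i) = 21.00 / 2.761e+05 = 7.606e-05 m/day.
Q = K_eq · A · (Δh/L) = 7.606e-05 × 1460 × (13.8/21.00) = 0.07297 m³/day.

0.0730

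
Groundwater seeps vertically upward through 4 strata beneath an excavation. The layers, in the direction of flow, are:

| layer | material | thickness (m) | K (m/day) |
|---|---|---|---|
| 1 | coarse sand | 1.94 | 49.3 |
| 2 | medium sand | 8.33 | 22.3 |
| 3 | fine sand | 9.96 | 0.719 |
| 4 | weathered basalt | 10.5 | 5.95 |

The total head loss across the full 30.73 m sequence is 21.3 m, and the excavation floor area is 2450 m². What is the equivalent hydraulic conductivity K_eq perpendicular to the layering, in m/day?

1.92

Flow is perpendicular to layering, so the layers act in series and the equivalent K is the thickness-weighted harmonic mean.
Total thickness L = 1.94 + 8.33 + 9.96 + 10.5 = 30.73 m.
Σ(b_i/K_i) = 1.94/49.3 + 8.33/22.3 + 9.96/0.719 + 10.5/5.95 = 16.03 d.
K_eq = L / Σ(b_i/K_i) = 30.73 / 16.03 = 1.917 m/day.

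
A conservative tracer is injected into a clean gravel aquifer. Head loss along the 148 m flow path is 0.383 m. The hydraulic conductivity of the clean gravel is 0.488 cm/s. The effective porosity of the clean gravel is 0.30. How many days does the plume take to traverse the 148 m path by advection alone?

Convert K: 0.488 cm/s × 864 = 421.6 m/day.
Hydraulic gradient i = Δh / L = 0.383 / 148 = 0.002588.
Darcy flux q = K · i = 421.6 × 0.002588 = 1.091 m/day.
Seepage velocity v = q / n_e = 1.091 / 0.30 = 3.637 m/day.
Travel time t = L / v = 148 / 3.637 = 40.69 days.

40.7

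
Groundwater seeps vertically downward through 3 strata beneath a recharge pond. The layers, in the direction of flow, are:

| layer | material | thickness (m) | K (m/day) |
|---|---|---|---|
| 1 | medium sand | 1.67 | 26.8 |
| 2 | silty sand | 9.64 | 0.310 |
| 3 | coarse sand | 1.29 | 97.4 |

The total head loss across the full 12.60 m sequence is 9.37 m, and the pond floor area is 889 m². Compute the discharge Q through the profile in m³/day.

Flow is perpendicular to layering, so the layers act in series and the equivalent K is the thickness-weighted harmonic mean.
Total thickness L = 1.67 + 9.64 + 1.29 = 12.60 m.
Σ(b_i/K_i) = 1.67/26.8 + 9.64/0.310 + 1.29/97.4 = 31.17 d.
K_eq = L / Σ(b_i/K_i) = 12.60 / 31.17 = 0.4042 m/day.
Q = K_eq · A · (Δh/L) = 0.4042 × 889 × (9.37/12.60) = 267.2 m³/day.

267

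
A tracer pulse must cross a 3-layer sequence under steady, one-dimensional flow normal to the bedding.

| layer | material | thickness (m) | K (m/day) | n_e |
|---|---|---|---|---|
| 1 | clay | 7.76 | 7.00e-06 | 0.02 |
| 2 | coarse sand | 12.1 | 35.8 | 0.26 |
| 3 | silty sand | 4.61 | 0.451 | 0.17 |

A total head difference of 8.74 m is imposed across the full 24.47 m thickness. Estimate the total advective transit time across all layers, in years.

With flow normal to the layers, continuity requires the same specific discharge q through every layer.
Σ(b_i/K_i) = 7.76/7.00e-06 + 12.1/35.8 + 4.61/0.451 = 1.109e+06 d.
q = Δh / Σ(b_i/K_i) = 8.74 / 1.109e+06 = 7.884e-06 m/day.
In each layer the seepage velocity is v_i = q/n_i, so the layer transit time is t_i = b_i·n_i / q:
  layer 1 (clay): t_1 = 7.76 × 0.02 / 7.884e-06 = 19686 d
  layer 2 (coarse sand): t_2 = 12.1 × 0.26 / 7.884e-06 = 3.990e+05 d
  layer 3 (silty sand): t_3 = 4.61 × 0.17 / 7.884e-06 = 99405 d
Total t = Σ t_i = 5.181e+05 days = 1419 years.

1420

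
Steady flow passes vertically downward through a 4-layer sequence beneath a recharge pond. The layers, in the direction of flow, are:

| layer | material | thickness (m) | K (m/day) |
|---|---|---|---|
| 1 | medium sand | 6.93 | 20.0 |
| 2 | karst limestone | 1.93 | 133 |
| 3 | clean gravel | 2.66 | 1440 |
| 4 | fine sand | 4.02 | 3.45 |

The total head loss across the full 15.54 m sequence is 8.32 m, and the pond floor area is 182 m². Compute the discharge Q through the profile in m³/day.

991

Flow is perpendicular to layering, so the layers act in series and the equivalent K is the thickness-weighted harmonic mean.
Total thickness L = 6.93 + 1.93 + 2.66 + 4.02 = 15.54 m.
Σ(b_i/K_i) = 6.93/20.0 + 1.93/133 + 2.66/1440 + 4.02/3.45 = 1.528 d.
K_eq = L / Σ(b_i/K_i) = 15.54 / 1.528 = 10.17 m/day.
Q = K_eq · A · (Δh/L) = 10.17 × 182 × (8.32/15.54) = 990.9 m³/day.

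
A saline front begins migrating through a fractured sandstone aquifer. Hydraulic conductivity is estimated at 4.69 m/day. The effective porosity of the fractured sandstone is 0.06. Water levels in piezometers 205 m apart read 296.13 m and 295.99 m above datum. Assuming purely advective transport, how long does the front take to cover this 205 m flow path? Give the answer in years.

Hydraulic gradient i = (296.13 − 295.99) / 205 = 0.14 / 205 = 0.0006829.
Darcy flux q = K · i = 4.690 × 0.0006829 = 0.003203 m/day.
Seepage velocity v = q / n_e = 0.003203 / 0.06 = 0.05338 m/day.
Travel time t = L / v = 205 / 0.05338 = 3840 days = 10.51 years.

10.5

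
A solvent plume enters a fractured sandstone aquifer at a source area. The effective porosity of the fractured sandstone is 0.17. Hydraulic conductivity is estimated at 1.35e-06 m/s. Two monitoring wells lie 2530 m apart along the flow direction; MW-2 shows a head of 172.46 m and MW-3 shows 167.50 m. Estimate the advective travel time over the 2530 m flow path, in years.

Convert K: 1.35e-06 m/s × 86400 = 0.1166 m/day.
Hydraulic gradient i = (172.46 − 167.50) / 2530 = 4.96 / 2530 = 0.001960.
Darcy flux q = K · i = 0.1166 × 0.001960 = 0.0002287 m/day.
Seepage velocity v = q / n_e = 0.0002287 / 0.17 = 0.001345 m/day.
Travel time t = L / v = 2530 / 0.001345 = 1.881e+06 days = 5150 years.

5150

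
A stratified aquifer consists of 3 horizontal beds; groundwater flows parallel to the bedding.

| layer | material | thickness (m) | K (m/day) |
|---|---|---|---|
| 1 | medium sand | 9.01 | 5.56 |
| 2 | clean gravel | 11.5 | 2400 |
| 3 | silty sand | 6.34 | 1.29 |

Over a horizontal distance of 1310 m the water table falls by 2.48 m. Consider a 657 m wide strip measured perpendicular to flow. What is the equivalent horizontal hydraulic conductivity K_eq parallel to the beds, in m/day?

1030

Flow is parallel to layering, so each bed carries its own Darcy discharge and the transmissivities add.
Σ(K_i·b_i) = 5.56×9.01 + 2400×11.5 + 1.29×6.34 = 27658 m²/day.
Total thickness b = 26.85 m, so K_eq = Σ(K_i·b_i)/b = 1030 m/day.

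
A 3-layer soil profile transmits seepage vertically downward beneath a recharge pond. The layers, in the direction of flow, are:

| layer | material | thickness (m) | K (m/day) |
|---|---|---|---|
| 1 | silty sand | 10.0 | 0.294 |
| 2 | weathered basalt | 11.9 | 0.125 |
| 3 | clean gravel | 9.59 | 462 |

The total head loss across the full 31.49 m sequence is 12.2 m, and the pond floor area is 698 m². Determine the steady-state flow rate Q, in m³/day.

65.9

Flow is perpendicular to layering, so the layers act in series and the equivalent K is the thickness-weighted harmonic mean.
Total thickness L = 10.0 + 11.9 + 9.59 = 31.49 m.
Σ(b_i/K_i) = 10.0/0.294 + 11.9/0.125 + 9.59/462 = 129.2 d.
K_eq = L / Σ(b_i/K_i) = 31.49 / 129.2 = 0.2437 m/day.
Q = K_eq · A · (Δh/L) = 0.2437 × 698 × (12.2/31.49) = 65.89 m³/day.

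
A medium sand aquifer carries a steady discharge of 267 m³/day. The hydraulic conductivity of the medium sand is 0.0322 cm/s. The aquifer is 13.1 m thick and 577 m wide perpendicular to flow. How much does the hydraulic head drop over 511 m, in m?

Convert K: 0.0322 cm/s × 864 = 27.82 m/day.
Cross-sectional area A = 577 × 13.1 = 7559 m².
From Q = K·A·i, i = Q / (K·A) = 267 / (27.82 × 7559) = 0.001270.
Head loss Δh = i · L = 0.001270 × 511 = 0.6488 m.

0.649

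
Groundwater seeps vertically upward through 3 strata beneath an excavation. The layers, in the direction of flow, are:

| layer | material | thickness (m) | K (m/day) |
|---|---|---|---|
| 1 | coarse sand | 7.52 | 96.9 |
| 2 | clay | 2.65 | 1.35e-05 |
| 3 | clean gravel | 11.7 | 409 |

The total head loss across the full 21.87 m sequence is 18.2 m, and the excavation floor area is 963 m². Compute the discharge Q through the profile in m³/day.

0.0893

Flow is perpendicular to layering, so the layers act in series and the equivalent K is the thickness-weighted harmonic mean.
Total thickness L = 7.52 + 2.65 + 11.7 = 21.87 m.
Σ(b_i/K_i) = 7.52/96.9 + 2.65/1.35e-05 + 11.7/409 = 1.963e+05 d.
K_eq = L / Σ(b_i/K_i) = 21.87 / 1.963e+05 = 0.0001114 m/day.
Q = K_eq · A · (Δh/L) = 0.0001114 × 963 × (18.2/21.87) = 0.08929 m³/day.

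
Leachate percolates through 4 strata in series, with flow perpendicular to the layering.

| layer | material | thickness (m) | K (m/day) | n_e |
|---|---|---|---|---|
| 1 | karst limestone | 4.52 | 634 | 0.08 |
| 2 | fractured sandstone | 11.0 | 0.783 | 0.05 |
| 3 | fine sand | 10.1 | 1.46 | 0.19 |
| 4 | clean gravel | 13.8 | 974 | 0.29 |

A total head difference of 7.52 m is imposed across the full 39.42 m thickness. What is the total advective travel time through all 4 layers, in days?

19.1

With flow normal to the layers, continuity requires the same specific discharge q through every layer.
Σ(b_i/K_i) = 4.52/634 + 11.0/0.783 + 10.1/1.46 + 13.8/974 = 20.99 d.
q = Δh / Σ(b_i/K_i) = 7.52 / 20.99 = 0.3583 m/day.
In each layer the seepage velocity is v_i = q/n_i, so the layer transit time is t_i = b_i·n_i / q:
  layer 1 (karst limestone): t_1 = 4.52 × 0.08 / 0.3583 = 1.009 d
  layer 2 (fractured sandstone): t_2 = 11.0 × 0.05 / 0.3583 = 1.535 d
  layer 3 (fine sand): t_3 = 10.1 × 0.19 / 0.3583 = 5.356 d
  layer 4 (clean gravel): t_4 = 13.8 × 0.29 / 0.3583 = 11.17 d
Total t = Σ t_i = 19.07 days.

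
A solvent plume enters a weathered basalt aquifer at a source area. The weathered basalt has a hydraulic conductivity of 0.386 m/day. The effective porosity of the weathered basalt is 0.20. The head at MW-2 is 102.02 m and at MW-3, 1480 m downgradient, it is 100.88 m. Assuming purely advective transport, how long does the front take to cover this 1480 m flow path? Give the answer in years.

Hydraulic gradient i = (102.02 − 100.88) / 1480 = 1.14 / 1480 = 0.0007703.
Darcy flux q = K · i = 0.3860 × 0.0007703 = 0.0002973 m/day.
Seepage velocity v = q / n_e = 0.0002973 / 0.20 = 0.001487 m/day.
Travel time t = L / v = 1480 / 0.001487 = 9.955e+05 days = 2726 years.

2730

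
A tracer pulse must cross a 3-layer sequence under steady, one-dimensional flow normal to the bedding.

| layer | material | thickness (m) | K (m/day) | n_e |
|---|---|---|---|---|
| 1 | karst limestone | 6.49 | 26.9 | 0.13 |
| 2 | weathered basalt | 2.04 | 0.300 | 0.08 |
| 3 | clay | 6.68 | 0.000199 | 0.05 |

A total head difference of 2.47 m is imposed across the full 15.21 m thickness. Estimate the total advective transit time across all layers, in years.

With flow normal to the layers, continuity requires the same specific discharge q through every layer.
Σ(b_i/K_i) = 6.49/26.9 + 2.04/0.300 + 6.68/0.000199 = 33575 d.
q = Δh / Σ(b_i/K_i) = 2.47 / 33575 = 7.357e-05 m/day.
In each layer the seepage velocity is v_i = q/n_i, so the layer transit time is t_i = b_i·n_i / q:
  layer 1 (karst limestone): t_1 = 6.49 × 0.13 / 7.357e-05 = 11468 d
  layer 2 (weathered basalt): t_2 = 2.04 × 0.08 / 7.357e-05 = 2218 d
  layer 3 (clay): t_3 = 6.68 × 0.05 / 7.357e-05 = 4540 d
Total t = Σ t_i = 18227 days = 49.90 years.

49.9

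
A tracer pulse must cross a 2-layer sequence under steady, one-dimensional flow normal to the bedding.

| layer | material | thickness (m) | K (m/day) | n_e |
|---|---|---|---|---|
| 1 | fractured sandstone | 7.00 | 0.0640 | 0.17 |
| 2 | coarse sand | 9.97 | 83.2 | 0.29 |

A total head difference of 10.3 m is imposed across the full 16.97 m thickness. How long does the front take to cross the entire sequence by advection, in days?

With flow normal to the layers, continuity requires the same specific discharge q through every layer.
Σ(b_i/K_i) = 7.00/0.0640 + 9.97/83.2 = 109.5 d.
q = Δh / Σ(b_i/K_i) = 10.3 / 109.5 = 0.09407 m/day.
In each layer the seepage velocity is v_i = q/n_i, so the layer transit time is t_i = b_i·n_i / q:
  layer 1 (fractured sandstone): t_1 = 7.00 × 0.17 / 0.09407 = 12.65 d
  layer 2 (coarse sand): t_2 = 9.97 × 0.29 / 0.09407 = 30.74 d
Total t = Σ t_i = 43.39 days.

43.4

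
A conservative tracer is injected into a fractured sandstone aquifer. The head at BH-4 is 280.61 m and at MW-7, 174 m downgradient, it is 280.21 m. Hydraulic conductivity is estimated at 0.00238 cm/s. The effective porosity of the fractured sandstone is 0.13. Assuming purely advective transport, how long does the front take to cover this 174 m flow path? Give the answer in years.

13.1

Convert K: 0.00238 cm/s × 864 = 2.056 m/day.
Hydraulic gradient i = (280.61 − 280.21) / 174 = 0.4 / 174 = 0.002299.
Darcy flux q = K · i = 2.056 × 0.002299 = 0.004727 m/day.
Seepage velocity v = q / n_e = 0.004727 / 0.13 = 0.03636 m/day.
Travel time t = L / v = 174 / 0.03636 = 4785 days = 13.10 years.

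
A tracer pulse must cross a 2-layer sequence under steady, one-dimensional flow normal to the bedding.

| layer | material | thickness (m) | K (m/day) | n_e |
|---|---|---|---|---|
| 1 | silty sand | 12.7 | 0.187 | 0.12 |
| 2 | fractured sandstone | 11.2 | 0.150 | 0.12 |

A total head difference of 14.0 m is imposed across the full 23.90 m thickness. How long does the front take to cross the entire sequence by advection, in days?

With flow normal to the layers, continuity requires the same specific discharge q through every layer.
Σ(b_i/K_i) = 12.7/0.187 + 11.2/0.150 = 142.6 d.
q = Δh / Σ(b_i/K_i) = 14.0 / 142.6 = 0.09819 m/day.
In each layer the seepage velocity is v_i = q/n_i, so the layer transit time is t_i = b_i·n_i / q:
  layer 1 (silty sand): t_1 = 12.7 × 0.12 / 0.09819 = 15.52 d
  layer 2 (fractured sandstone): t_2 = 11.2 × 0.12 / 0.09819 = 13.69 d
Total t = Σ t_i = 29.21 days.

29.2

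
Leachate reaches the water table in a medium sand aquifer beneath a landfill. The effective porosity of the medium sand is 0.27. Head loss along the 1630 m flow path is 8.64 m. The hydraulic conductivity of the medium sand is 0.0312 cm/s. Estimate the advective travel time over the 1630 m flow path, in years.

8.43

Convert K: 0.0312 cm/s × 864 = 26.96 m/day.
Hydraulic gradient i = Δh / L = 8.64 / 1630 = 0.005301.
Darcy flux q = K · i = 26.96 × 0.005301 = 0.1429 m/day.
Seepage velocity v = q / n_e = 0.1429 / 0.27 = 0.5292 m/day.
Travel time t = L / v = 1630 / 0.5292 = 3080 days = 8.433 years.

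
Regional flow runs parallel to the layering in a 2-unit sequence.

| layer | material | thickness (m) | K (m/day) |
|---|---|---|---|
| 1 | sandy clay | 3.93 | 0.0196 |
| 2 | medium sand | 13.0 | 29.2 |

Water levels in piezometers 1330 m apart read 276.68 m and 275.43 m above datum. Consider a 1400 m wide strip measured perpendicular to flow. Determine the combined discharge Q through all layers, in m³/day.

500

Flow is parallel to layering, so each bed carries its own Darcy discharge and the transmissivities add.
Σ(K_i·b_i) = 0.0196×3.93 + 29.2×13.0 = 379.7 m²/day.
Hydraulic gradient i = (276.68 − 275.43) / 1330 = 1.25 / 1330 = 0.0009398.
Q = Σ(K_i·b_i) · W · i = 379.7 × 1400 × 0.0009398 = 499.6 m³/day.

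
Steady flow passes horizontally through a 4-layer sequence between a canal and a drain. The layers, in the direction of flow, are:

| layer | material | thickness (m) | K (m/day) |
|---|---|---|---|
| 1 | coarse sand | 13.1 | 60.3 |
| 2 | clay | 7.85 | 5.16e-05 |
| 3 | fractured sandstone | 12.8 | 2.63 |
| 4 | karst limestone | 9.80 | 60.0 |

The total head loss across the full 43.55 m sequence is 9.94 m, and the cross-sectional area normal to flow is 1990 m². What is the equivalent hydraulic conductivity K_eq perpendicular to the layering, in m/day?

0.000286

Flow is perpendicular to layering, so the layers act in series and the equivalent K is the thickness-weighted harmonic mean.
Total thickness L = 13.1 + 7.85 + 12.8 + 9.80 = 43.55 m.
Σ(b_i/K_i) = 13.1/60.3 + 7.85/5.16e-05 + 12.8/2.63 + 9.80/60.0 = 1.521e+05 d.
K_eq = L / Σ(b_i/K_i) = 43.55 / 1.521e+05 = 0.0002863 m/day.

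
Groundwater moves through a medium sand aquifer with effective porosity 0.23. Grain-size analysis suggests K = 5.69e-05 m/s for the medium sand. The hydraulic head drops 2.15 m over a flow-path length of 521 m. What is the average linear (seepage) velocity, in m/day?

0.0882

Convert K: 5.69e-05 m/s × 86400 = 4.916 m/day.
Hydraulic gradient i = Δh / L = 2.15 / 521 = 0.004127.
Darcy flux q = K · i = 4.916 × 0.004127 = 0.02029 m/day.
Seepage velocity v = q / n_e = 0.02029 / 0.23 = 0.08821 m/day.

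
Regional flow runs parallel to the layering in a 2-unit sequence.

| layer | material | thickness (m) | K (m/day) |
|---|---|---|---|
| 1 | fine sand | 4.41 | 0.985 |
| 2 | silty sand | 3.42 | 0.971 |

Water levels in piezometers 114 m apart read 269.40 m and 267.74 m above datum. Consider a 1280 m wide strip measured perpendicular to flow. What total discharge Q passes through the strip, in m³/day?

143

Flow is parallel to layering, so each bed carries its own Darcy discharge and the transmissivities add.
Σ(K_i·b_i) = 0.985×4.41 + 0.971×3.42 = 7.665 m²/day.
Hydraulic gradient i = (269.40 − 267.74) / 114 = 1.66 / 114 = 0.01456.
Q = Σ(K_i·b_i) · W · i = 7.665 × 1280 × 0.01456 = 142.9 m³/day.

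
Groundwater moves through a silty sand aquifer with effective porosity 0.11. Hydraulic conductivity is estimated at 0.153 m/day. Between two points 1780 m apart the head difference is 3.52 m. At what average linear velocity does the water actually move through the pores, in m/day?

Hydraulic gradient i = Δh / L = 3.52 / 1780 = 0.001978.
Darcy flux q = K · i = 0.1530 × 0.001978 = 0.0003026 m/day.
Seepage velocity v = q / n_e = 0.0003026 / 0.11 = 0.002751 m/day.

0.00275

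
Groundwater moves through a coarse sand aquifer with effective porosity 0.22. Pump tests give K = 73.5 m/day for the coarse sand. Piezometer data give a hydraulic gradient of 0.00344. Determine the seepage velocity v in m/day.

Hydraulic gradient i = 0.00344.
Darcy flux q = K · i = 73.50 × 0.003440 = 0.2528 m/day.
Seepage velocity v = q / n_e = 0.2528 / 0.22 = 1.149 m/day.

1.15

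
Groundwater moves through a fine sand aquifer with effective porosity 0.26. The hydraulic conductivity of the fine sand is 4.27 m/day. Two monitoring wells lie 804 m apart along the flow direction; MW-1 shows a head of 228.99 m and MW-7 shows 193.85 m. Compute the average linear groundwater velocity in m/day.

Hydraulic gradient i = (228.99 − 193.85) / 804 = 35.14 / 804 = 0.04371.
Darcy flux q = K · i = 4.270 × 0.04371 = 0.1866 m/day.
Seepage velocity v = q / n_e = 0.1866 / 0.26 = 0.7178 m/day.

0.718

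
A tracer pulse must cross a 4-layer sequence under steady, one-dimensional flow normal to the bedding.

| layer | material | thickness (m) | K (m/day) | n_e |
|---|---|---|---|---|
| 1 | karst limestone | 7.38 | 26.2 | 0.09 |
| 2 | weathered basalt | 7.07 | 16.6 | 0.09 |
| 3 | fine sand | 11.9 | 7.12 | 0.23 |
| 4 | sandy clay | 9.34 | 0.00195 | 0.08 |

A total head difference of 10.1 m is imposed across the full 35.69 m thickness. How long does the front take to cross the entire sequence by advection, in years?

6.22

With flow normal to the layers, continuity requires the same specific discharge q through every layer.
Σ(b_i/K_i) = 7.38/26.2 + 7.07/16.6 + 11.9/7.12 + 9.34/0.00195 = 4792 d.
q = Δh / Σ(b_i/K_i) = 10.1 / 4792 = 0.002108 m/day.
In each layer the seepage velocity is v_i = q/n_i, so the layer transit time is t_i = b_i·n_i / q:
  layer 1 (karst limestone): t_1 = 7.38 × 0.09 / 0.002108 = 315.1 d
  layer 2 (weathered basalt): t_2 = 7.07 × 0.09 / 0.002108 = 301.9 d
  layer 3 (fine sand): t_3 = 11.9 × 0.23 / 0.002108 = 1299 d
  layer 4 (sandy clay): t_4 = 9.34 × 0.08 / 0.002108 = 354.5 d
Total t = Σ t_i = 2270 days = 6.215 years.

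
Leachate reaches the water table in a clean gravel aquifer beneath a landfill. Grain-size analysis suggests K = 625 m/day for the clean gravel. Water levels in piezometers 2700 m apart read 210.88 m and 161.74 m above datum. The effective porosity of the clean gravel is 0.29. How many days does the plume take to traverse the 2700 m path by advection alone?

Hydraulic gradient i = (210.88 − 161.74) / 2700 = 49.14 / 2700 = 0.01820.
Darcy flux q = K · i = 625.0 × 0.01820 = 11.38 m/day.
Seepage velocity v = q / n_e = 11.38 / 0.29 = 39.22 m/day.
Travel time t = L / v = 2700 / 39.22 = 68.84 days.

68.8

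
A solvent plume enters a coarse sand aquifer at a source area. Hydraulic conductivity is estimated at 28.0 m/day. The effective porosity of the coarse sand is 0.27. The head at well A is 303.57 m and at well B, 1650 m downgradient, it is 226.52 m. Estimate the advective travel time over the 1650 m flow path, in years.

0.933

Hydraulic gradient i = (303.57 − 226.52) / 1650 = 77.05 / 1650 = 0.04670.
Darcy flux q = K · i = 28.00 × 0.04670 = 1.308 m/day.
Seepage velocity v = q / n_e = 1.308 / 0.27 = 4.843 m/day.
Travel time t = L / v = 1650 / 4.843 = 340.7 days = 0.9328 years.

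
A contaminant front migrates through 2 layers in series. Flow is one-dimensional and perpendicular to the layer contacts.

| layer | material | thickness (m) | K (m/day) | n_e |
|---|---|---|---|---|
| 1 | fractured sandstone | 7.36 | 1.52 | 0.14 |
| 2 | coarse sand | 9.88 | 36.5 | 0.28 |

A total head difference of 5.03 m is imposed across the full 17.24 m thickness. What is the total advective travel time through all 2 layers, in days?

With flow normal to the layers, continuity requires the same specific discharge q through every layer.
Σ(b_i/K_i) = 7.36/1.52 + 9.88/36.5 = 5.113 d.
q = Δh / Σ(b_i/K_i) = 5.03 / 5.113 = 0.9838 m/day.
In each layer the seepage velocity is v_i = q/n_i, so the layer transit time is t_i = b_i·n_i / q:
  layer 1 (fractured sandstone): t_1 = 7.36 × 0.14 / 0.9838 = 1.047 d
  layer 2 (coarse sand): t_2 = 9.88 × 0.28 / 0.9838 = 2.812 d
Total t = Σ t_i = 3.859 days.

3.86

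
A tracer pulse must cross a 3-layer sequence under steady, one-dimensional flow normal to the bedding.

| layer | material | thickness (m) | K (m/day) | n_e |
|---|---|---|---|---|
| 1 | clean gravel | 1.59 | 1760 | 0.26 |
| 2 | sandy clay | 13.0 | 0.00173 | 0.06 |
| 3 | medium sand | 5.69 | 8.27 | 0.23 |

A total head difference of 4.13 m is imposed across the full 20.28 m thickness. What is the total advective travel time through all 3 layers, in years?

12.5

With flow normal to the layers, continuity requires the same specific discharge q through every layer.
Σ(b_i/K_i) = 1.59/1760 + 13.0/0.00173 + 5.69/8.27 = 7515 d.
q = Δh / Σ(b_i/K_i) = 4.13 / 7515 = 0.0005496 m/day.
In each layer the seepage velocity is v_i = q/n_i, so the layer transit time is t_i = b_i·n_i / q:
  layer 1 (clean gravel): t_1 = 1.59 × 0.26 / 0.0005496 = 752.2 d
  layer 2 (sandy clay): t_2 = 13.0 × 0.06 / 0.0005496 = 1419 d
  layer 3 (medium sand): t_3 = 5.69 × 0.23 / 0.0005496 = 2381 d
Total t = Σ t_i = 4553 days = 12.47 years.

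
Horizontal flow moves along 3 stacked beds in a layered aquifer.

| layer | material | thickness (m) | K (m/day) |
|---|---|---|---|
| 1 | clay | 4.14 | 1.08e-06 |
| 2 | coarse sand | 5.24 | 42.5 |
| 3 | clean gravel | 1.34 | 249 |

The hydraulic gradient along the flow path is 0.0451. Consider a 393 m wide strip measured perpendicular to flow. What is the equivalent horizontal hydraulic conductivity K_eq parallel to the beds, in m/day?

51.9

Flow is parallel to layering, so each bed carries its own Darcy discharge and the transmissivities add.
Σ(K_i·b_i) = 1.08e-06×4.14 + 42.5×5.24 + 249×1.34 = 556.4 m²/day.
Total thickness b = 10.72 m, so K_eq = Σ(K_i·b_i)/b = 51.90 m/day.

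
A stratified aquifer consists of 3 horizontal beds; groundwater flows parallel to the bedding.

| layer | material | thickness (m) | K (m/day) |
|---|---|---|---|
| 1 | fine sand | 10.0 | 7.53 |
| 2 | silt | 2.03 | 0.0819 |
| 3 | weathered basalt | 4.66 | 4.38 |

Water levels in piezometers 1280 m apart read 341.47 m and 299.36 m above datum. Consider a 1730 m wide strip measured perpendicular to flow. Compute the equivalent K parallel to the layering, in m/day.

Flow is parallel to layering, so each bed carries its own Darcy discharge and the transmissivities add.
Σ(K_i·b_i) = 7.53×10.0 + 0.0819×2.03 + 4.38×4.66 = 95.88 m²/day.
Total thickness b = 16.69 m, so K_eq = Σ(K_i·b_i)/b = 5.745 m/day.

5.74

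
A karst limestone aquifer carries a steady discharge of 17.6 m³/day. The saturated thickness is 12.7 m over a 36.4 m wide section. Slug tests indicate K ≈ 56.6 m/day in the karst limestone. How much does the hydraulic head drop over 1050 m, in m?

0.706

Cross-sectional area A = 36.4 × 12.7 = 462.3 m².
From Q = K·A·i, i = Q / (K·A) = 17.6 / (56.60 × 462.3) = 0.0006727.
Head loss Δh = i · L = 0.0006727 × 1050 = 0.7063 m.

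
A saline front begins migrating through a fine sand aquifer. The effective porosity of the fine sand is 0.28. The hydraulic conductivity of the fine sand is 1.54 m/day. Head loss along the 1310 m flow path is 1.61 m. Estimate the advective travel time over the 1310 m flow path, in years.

Hydraulic gradient i = Δh / L = 1.61 / 1310 = 0.001229.
Darcy flux q = K · i = 1.540 × 0.001229 = 0.001893 m/day.
Seepage velocity v = q / n_e = 0.001893 / 0.28 = 0.006760 m/day.
Travel time t = L / v = 1310 / 0.006760 = 1.938e+05 days = 530.6 years.

531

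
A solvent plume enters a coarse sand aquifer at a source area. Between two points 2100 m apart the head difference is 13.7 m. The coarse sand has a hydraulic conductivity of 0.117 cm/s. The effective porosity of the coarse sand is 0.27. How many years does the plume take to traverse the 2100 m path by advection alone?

2.35

Convert K: 0.117 cm/s × 864 = 101.1 m/day.
Hydraulic gradient i = Δh / L = 13.7 / 2100 = 0.006524.
Darcy flux q = K · i = 101.1 × 0.006524 = 0.6595 m/day.
Seepage velocity v = q / n_e = 0.6595 / 0.27 = 2.443 m/day.
Travel time t = L / v = 2100 / 2.443 = 859.8 days = 2.354 years.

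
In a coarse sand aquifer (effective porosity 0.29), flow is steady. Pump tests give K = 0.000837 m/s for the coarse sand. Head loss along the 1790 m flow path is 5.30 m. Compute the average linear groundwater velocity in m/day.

Convert K: 0.000837 m/s × 86400 = 72.32 m/day.
Hydraulic gradient i = Δh / L = 5.30 / 1790 = 0.002961.
Darcy flux q = K · i = 72.32 × 0.002961 = 0.2141 m/day.
Seepage velocity v = q / n_e = 0.2141 / 0.29 = 0.7384 m/day.

0.738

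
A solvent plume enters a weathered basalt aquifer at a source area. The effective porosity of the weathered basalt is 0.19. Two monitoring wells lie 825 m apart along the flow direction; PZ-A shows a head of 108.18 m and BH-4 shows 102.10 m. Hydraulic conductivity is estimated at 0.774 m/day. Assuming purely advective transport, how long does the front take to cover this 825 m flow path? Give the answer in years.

Hydraulic gradient i = (108.18 − 102.10) / 825 = 6.08 / 825 = 0.007370.
Darcy flux q = K · i = 0.7740 × 0.007370 = 0.005704 m/day.
Seepage velocity v = q / n_e = 0.005704 / 0.19 = 0.03002 m/day.
Travel time t = L / v = 825 / 0.03002 = 27480 days = 75.24 years.

75.2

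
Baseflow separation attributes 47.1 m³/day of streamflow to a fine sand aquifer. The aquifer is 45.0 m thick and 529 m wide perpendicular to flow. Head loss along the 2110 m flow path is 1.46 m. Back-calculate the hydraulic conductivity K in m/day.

2.86

Cross-sectional area A = 529 × 45.0 = 23805 m².
Hydraulic gradient i = Δh / L = 1.46 / 2110 = 0.0006919.
From Q = K·A·i, K = Q / (A·i) = 47.1 / (23805 × 0.0006919) = 2.859 m/day.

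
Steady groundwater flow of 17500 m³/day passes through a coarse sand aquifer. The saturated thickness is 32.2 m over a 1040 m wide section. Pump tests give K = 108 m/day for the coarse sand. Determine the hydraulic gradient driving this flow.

0.00484

Cross-sectional area A = 1040 × 32.2 = 33488 m².
From Q = K·A·i, i = Q / (K·A) = 17500 / (108.0 × 33488) = 0.004839.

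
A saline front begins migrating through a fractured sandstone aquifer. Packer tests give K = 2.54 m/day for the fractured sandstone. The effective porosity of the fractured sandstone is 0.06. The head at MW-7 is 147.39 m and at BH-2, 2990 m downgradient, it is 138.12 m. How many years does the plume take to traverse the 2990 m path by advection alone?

Hydraulic gradient i = (147.39 − 138.12) / 2990 = 9.27 / 2990 = 0.003100.
Darcy flux q = K · i = 2.540 × 0.003100 = 0.007875 m/day.
Seepage velocity v = q / n_e = 0.007875 / 0.06 = 0.1312 m/day.
Travel time t = L / v = 2990 / 0.1312 = 22781 days = 62.37 years.

62.4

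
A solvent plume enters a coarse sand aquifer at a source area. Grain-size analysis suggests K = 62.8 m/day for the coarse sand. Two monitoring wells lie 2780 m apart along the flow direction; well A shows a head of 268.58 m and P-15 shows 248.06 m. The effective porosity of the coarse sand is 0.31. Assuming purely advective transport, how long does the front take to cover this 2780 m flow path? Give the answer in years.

5.09

Hydraulic gradient i = (268.58 − 248.06) / 2780 = 20.52 / 2780 = 0.007381.
Darcy flux q = K · i = 62.80 × 0.007381 = 0.4635 m/day.
Seepage velocity v = q / n_e = 0.4635 / 0.31 = 1.495 m/day.
Travel time t = L / v = 2780 / 1.495 = 1859 days = 5.090 years.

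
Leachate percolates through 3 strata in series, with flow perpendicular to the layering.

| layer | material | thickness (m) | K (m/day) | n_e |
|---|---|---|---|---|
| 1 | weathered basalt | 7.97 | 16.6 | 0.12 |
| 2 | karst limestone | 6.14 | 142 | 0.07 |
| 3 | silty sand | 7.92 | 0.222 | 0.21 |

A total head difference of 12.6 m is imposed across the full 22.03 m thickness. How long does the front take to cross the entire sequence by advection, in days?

With flow normal to the layers, continuity requires the same specific discharge q through every layer.
Σ(b_i/K_i) = 7.97/16.6 + 6.14/142 + 7.92/0.222 = 36.20 d.
q = Δh / Σ(b_i/K_i) = 12.6 / 36.20 = 0.3481 m/day.
In each layer the seepage velocity is v_i = q/n_i, so the layer transit time is t_i = b_i·n_i / q:
  layer 1 (weathered basalt): t_1 = 7.97 × 0.12 / 0.3481 = 2.748 d
  layer 2 (karst limestone): t_2 = 6.14 × 0.07 / 0.3481 = 1.235 d
  layer 3 (silty sand): t_3 = 7.92 × 0.21 / 0.3481 = 4.778 d
Total t = Σ t_i = 8.761 days.

8.76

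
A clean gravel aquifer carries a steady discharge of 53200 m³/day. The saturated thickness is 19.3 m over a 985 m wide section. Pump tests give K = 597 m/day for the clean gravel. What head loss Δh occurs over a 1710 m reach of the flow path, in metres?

Cross-sectional area A = 985 × 19.3 = 19010 m².
From Q = K·A·i, i = Q / (K·A) = 53200 / (597.0 × 19010) = 0.004688.
Head loss Δh = i · L = 0.004688 × 1710 = 8.016 m.

8.02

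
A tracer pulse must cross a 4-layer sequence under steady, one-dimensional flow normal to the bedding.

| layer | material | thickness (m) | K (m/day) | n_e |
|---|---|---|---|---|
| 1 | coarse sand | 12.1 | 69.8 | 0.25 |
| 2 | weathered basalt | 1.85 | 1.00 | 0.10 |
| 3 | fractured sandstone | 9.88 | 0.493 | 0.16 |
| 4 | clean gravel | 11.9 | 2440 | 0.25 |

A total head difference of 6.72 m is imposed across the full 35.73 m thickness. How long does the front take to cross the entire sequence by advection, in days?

With flow normal to the layers, continuity requires the same specific discharge q through every layer.
Σ(b_i/K_i) = 12.1/69.8 + 1.85/1.00 + 9.88/0.493 + 11.9/2440 = 22.07 d.
q = Δh / Σ(b_i/K_i) = 6.72 / 22.07 = 0.3045 m/day.
In each layer the seepage velocity is v_i = q/n_i, so the layer transit time is t_i = b_i·n_i / q:
  layer 1 (coarse sand): t_1 = 12.1 × 0.25 / 0.3045 = 9.934 d
  layer 2 (weathered basalt): t_2 = 1.85 × 0.10 / 0.3045 = 0.6075 d
  layer 3 (fractured sandstone): t_3 = 9.88 × 0.16 / 0.3045 = 5.191 d
  layer 4 (clean gravel): t_4 = 11.9 × 0.25 / 0.3045 = 9.770 d
Total t = Σ t_i = 25.50 days.

25.5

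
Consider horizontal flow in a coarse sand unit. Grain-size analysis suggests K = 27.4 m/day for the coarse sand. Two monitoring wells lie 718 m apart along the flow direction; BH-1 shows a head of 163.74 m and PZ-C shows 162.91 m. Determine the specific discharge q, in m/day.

Hydraulic gradient i = (163.74 − 162.91) / 718 = 0.83 / 718 = 0.001156.
Specific discharge q = K · i = 27.40 × 0.001156 = 0.03167 m/day.

0.0317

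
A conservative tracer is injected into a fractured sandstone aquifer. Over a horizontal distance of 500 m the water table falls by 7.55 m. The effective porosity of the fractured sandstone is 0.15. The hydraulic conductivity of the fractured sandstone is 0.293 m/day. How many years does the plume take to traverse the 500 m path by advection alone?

46.4

Hydraulic gradient i = Δh / L = 7.55 / 500 = 0.01510.
Darcy flux q = K · i = 0.2930 × 0.01510 = 0.004424 m/day.
Seepage velocity v = q / n_e = 0.004424 / 0.15 = 0.02950 m/day.
Travel time t = L / v = 500 / 0.02950 = 16952 days = 46.41 years.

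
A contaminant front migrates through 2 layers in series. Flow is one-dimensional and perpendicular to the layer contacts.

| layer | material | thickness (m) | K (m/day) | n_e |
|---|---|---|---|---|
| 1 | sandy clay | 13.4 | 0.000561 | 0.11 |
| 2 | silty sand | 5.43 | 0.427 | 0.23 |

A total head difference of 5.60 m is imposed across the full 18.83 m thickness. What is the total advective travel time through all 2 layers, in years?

With flow normal to the layers, continuity requires the same specific discharge q through every layer.
Σ(b_i/K_i) = 13.4/0.000561 + 5.43/0.427 = 23899 d.
q = Δh / Σ(b_i/K_i) = 5.60 / 23899 = 0.0002343 m/day.
In each layer the seepage velocity is v_i = q/n_i, so the layer transit time is t_i = b_i·n_i / q:
  layer 1 (sandy clay): t_1 = 13.4 × 0.11 / 0.0002343 = 6290 d
  layer 2 (silty sand): t_2 = 5.43 × 0.23 / 0.0002343 = 5330 d
Total t = Σ t_i = 11620 days = 31.81 years.

31.8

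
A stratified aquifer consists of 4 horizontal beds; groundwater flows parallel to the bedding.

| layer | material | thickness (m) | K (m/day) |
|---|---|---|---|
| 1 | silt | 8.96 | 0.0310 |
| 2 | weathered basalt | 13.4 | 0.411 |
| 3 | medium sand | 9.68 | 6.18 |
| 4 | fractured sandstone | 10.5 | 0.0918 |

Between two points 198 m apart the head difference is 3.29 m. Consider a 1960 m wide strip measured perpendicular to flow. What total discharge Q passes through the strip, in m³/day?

2170

Flow is parallel to layering, so each bed carries its own Darcy discharge and the transmissivities add.
Σ(K_i·b_i) = 0.0310×8.96 + 0.411×13.4 + 6.18×9.68 + 0.0918×10.5 = 66.57 m²/day.
Hydraulic gradient i = Δh / L = 3.29 / 198 = 0.01662.
Q = Σ(K_i·b_i) · W · i = 66.57 × 1960 × 0.01662 = 2168 m³/day.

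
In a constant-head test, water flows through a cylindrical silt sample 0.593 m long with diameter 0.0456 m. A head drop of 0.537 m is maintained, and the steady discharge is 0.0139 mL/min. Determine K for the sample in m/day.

0.0135

Cross-sectional area A = π·(d/2)² = π × (0.0456/2)² = 0.001633 m².
Convert discharge: 0.0139 mL/min = 2.317e-10 m³/s.
Darcy's law rearranged: K = Q·L / (A·Δh) = 2.317e-10 × 0.593 / (0.001633 × 0.537) = 1.566e-07 m/s = 0.01353 m/day.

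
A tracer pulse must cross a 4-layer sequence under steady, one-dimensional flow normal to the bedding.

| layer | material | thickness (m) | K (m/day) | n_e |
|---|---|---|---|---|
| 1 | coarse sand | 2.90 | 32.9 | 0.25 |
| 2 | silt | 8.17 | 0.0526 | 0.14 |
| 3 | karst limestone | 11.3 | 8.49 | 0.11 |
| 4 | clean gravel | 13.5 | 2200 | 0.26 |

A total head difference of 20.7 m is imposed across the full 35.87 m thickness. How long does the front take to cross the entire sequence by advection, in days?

50.1

With flow normal to the layers, continuity requires the same specific discharge q through every layer.
Σ(b_i/K_i) = 2.90/32.9 + 8.17/0.0526 + 11.3/8.49 + 13.5/2200 = 156.7 d.
q = Δh / Σ(b_i/K_i) = 20.7 / 156.7 = 0.1321 m/day.
In each layer the seepage velocity is v_i = q/n_i, so the layer transit time is t_i = b_i·n_i / q:
  layer 1 (coarse sand): t_1 = 2.90 × 0.25 / 0.1321 = 5.490 d
  layer 2 (silt): t_2 = 8.17 × 0.14 / 0.1321 = 8.661 d
  layer 3 (karst limestone): t_3 = 11.3 × 0.11 / 0.1321 = 9.412 d
  layer 4 (clean gravel): t_4 = 13.5 × 0.26 / 0.1321 = 26.58 d
Total t = Σ t_i = 50.14 days.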